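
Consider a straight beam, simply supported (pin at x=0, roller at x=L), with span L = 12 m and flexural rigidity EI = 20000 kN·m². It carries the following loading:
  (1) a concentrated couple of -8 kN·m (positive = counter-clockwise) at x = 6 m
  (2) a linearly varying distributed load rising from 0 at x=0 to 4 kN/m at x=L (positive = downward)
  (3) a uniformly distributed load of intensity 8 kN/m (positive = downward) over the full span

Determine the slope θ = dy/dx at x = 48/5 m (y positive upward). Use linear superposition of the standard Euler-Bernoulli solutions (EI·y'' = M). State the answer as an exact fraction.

Load 1 — applied couple M₀=-8 kN·m at a=6 m (b=L-a=6):
  θ_1 = (M₀x²/(2L)-M₀(x-a)+C₁)/EI  [x>a] with C₁=M₀(3b²-L²)/(6L)=4 = ((-8)·(48/5)²/(2·12)-(-8)·((48/5)-6)+4)/20000 = 13/125000 rad
Load 2 — triangular load w₀=4 kN/m (0→w₀ over full span):
  θ_2 = -w₀(7L⁴-30L²x²+15x⁴)/(360LEI) = -4·(7·12⁴-30·12²·(48/5)²+15·(48/5)⁴)/(360·12·20000) = 2271/390625 rad
Load 3 — uniform load w=8 kN/m over full span:
  θ_3 = -w(L³-6Lx²+4x³)/(24EI) = -8·(12³-6·12·(48/5)²+4·(48/5)³)/(24·20000) = 1782/78125 rad
Superposition: θ = Σ θ_i = 89773/3125000 rad ≈ 0.028727 rad

θ(48/5) = 89773/3125000 rad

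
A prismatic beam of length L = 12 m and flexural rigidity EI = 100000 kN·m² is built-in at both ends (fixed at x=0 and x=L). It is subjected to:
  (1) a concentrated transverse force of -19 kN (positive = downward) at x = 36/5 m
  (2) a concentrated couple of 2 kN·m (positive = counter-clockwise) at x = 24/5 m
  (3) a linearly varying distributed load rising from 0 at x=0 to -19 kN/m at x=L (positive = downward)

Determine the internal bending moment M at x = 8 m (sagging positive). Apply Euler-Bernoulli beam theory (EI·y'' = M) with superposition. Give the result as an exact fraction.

Load 1 — point force P=-19 kN at a=36/5 m (b=L-a=24/5):
  M_1 = Pa²(a+3b)(L-x)/L³ - Pa²b/L²  [x>a] = (-19)·(36/5)²·((36/5)+3·(24/5))·(12-8)/12³ - (-19)·(36/5)²·(24/5)/12² = -2052/125 kN·m
Load 2 — applied couple M₀=2 kN·m at a=24/5 m (b=L-a=36/5):
  M_2 = R_Ax - M_A - M₀  [x>a] with R_A=6/25, M_A=6/25 = (6/25)·8 - (6/25) - 2 = -8/25 kN·m
Load 3 — triangular load w₀=-19 kN/m (0→w₀ over full span):
  M_3 = 3w₀Lx/20 - w₀L²/30 - w₀x³/(6L) = 3·(-19)·12·8/20 - (-19)·12²/30 - (-19)·8³/(6·12) = -2128/45 kN·m
Superposition: M = Σ M_i = -72028/1125 kN·m ≈ -64.024889 kN·m

M(8) = -72028/1125 kN·m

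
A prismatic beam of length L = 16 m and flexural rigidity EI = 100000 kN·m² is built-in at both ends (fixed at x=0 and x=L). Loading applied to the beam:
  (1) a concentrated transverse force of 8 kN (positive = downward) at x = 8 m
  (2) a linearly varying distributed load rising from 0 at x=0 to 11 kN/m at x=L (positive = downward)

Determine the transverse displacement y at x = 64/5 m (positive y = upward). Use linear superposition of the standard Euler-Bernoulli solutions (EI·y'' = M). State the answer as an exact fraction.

Load 1 — point force P=8 kN at a=8 m (b=L-a=8):
  y_1 = -Pa²(L-x)²(3bL-(3b+a)(L-x))/(6L³EI)  [x>a] = -8·8²·(16-(64/5))²·(3·8·16-(3·8+8)·(16-(64/5)))/(6·16³·100000) = -704/1171875 m
Load 2 — triangular load w₀=11 kN/m (0→w₀ over full span):
  y_2 = -w₀x²(L-x)²(x+2L)/(120LEI) = -11·(64/5)²·(16-(64/5))²·((64/5)+2·16)/(120·16·100000) = -630784/146484375 m
Superposition: y = Σ y_i = -718784/146484375 m ≈ -0.004907 m

y(64/5) = -718784/146484375 m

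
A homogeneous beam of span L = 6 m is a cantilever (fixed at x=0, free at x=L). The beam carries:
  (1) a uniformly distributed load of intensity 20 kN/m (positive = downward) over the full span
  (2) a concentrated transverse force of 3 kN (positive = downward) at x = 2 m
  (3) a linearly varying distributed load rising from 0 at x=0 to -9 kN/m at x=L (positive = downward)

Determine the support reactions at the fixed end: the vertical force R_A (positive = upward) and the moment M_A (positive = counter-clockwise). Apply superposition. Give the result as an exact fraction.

Load 1 — uniform load w=20 kN/m over full span:
  R_A = wL = 20·6 = 120 kN
  M_A = wL²/2 = 20·6²/2 = 360 kN·m
Load 2 — point force P=3 kN at a=2 m (b=L-a=4):
  R_A = P = 3 kN
  M_A = Pa = 3·2 = 6 kN·m
Load 3 — triangular load w₀=-9 kN/m (0→w₀ over full span):
  R_A = w₀L/2 = (-9)·6/2 = -27 kN
  M_A = w₀L²/3 = (-9)·6²/3 = -108 kN·m
Superposition: R_A = 96 kN, M_A = 258 kN·m

R_A = 96 kN, M_A = 258 kN·m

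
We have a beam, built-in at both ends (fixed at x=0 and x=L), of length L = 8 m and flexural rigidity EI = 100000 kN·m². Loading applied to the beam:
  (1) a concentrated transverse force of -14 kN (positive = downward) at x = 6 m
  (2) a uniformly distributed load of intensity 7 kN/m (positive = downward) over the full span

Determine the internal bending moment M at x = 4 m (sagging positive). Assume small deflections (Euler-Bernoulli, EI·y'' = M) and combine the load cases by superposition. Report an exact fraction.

M(4) = 91/6 kN·m

Load 1 — point force P=-14 kN at a=6 m (b=L-a=2):
  M_1 = Pb²(3a+b)x/L³ - Pab²/L²  [x≤a] = (-14)·2²·(3·6+2)·4/8³ - (-14)·6·2²/8² = -7/2 kN·m
Load 2 — uniform load w=7 kN/m over full span:
  M_2 = wLx/2 - wL²/12 - wx²/2 = 7·8·4/2 - 7·8²/12 - 7·4²/2 = 56/3 kN·m
Superposition: M = Σ M_i = 91/6 kN·m ≈ 15.166667 kN·m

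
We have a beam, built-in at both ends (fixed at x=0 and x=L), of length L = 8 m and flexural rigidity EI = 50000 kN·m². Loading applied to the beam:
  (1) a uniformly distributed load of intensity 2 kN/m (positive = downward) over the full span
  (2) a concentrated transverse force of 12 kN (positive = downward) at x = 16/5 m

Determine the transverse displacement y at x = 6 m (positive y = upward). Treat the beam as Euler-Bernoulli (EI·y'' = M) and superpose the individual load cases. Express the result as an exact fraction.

y(6) = -31/62500 m

Load 1 — uniform load w=2 kN/m over full span:
  y_1 = -wx²(L-x)²/(24EI) = -2·6²·(8-6)²/(24·50000) = -3/12500 m
Load 2 — point force P=12 kN at a=16/5 m (b=L-a=24/5):
  y_2 = -Pa²(L-x)²(3bL-(3b+a)(L-x))/(6L³EI)  [x>a] = -12·(16/5)²·(8-6)²·(3·(24/5)·8-(3·(24/5)+(16/5))·(8-6))/(6·8³·50000) = -4/15625 m
Superposition: y = Σ y_i = -31/62500 m ≈ -0.000496 m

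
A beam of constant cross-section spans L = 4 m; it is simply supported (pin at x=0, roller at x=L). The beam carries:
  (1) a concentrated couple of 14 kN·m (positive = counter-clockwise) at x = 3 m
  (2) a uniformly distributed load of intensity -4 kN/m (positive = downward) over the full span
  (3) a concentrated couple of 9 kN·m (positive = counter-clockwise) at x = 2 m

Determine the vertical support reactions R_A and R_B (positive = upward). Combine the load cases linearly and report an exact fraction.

Load 1 — applied couple M₀=14 kN·m at a=3 m (b=L-a=1):
  R_A = M₀/L = 14/4 = 7/2 kN
  R_B = -M₀/L = -14/4 = -7/2 kN
Load 2 — uniform load w=-4 kN/m over full span:
  R_A = wL/2 = (-4)·4/2 = -8 kN
  R_B = wL/2 = (-4)·4/2 = -8 kN
Load 3 — applied couple M₀=9 kN·m at a=2 m (b=L-a=2):
  R_A = M₀/L = 9/4 kN
  R_B = -M₀/L = -9/4 kN
Superposition: R_A = -9/4 kN, R_B = -55/4 kN

R_A = -9/4 kN, R_B = -55/4 kN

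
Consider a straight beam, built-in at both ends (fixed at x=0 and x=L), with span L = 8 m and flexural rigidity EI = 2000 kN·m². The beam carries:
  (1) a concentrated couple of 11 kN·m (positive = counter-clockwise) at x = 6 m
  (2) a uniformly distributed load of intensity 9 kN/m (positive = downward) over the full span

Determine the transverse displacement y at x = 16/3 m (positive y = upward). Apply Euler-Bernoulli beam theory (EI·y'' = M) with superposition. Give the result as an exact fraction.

y(16/3) = -289/6750 m

Load 1 — applied couple M₀=11 kN·m at a=6 m (b=L-a=2):
  y_1 = (R_Ax³/6 - M_Ax²/2)/EI  [x≤a] with R_A=99/64, M_A=55/16 = ((99/64)·(16/3)³/6 - (55/16)·(16/3)²/2)/2000 = -11/2250 m
Load 2 — uniform load w=9 kN/m over full span:
  y_2 = -wx²(L-x)²/(24EI) = -9·(16/3)²·(8-(16/3))²/(24·2000) = -128/3375 m
Superposition: y = Σ y_i = -289/6750 m ≈ -0.042815 m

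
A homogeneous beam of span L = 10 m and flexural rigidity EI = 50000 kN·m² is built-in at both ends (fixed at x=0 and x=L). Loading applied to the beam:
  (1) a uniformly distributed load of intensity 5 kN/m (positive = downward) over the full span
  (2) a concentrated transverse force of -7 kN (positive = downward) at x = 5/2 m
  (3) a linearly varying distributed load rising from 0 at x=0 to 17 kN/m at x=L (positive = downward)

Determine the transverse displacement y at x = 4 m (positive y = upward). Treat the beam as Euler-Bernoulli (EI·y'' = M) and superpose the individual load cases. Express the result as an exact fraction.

Load 1 — uniform load w=5 kN/m over full span:
  y_1 = -wx²(L-x)²/(24EI) = -5·4²·(10-4)²/(24·50000) = -3/1250 m
Load 2 — point force P=-7 kN at a=5/2 m (b=L-a=15/2):
  y_2 = -Pa²(L-x)²(3bL-(3b+a)(L-x))/(6L³EI)  [x>a] = -(-7)·(5/2)²·(10-4)²·(3·(15/2)·10-(3·(15/2)+(5/2))·(10-4))/(6·10³·50000) = 63/160000 m
Load 3 — triangular load w₀=17 kN/m (0→w₀ over full span):
  y_3 = -w₀x²(L-x)²(x+2L)/(120LEI) = -17·4²·(10-4)²·(4+2·10)/(120·10·50000) = -306/78125 m
Superposition: y = Σ y_i = -118461/20000000 m ≈ -0.005923 m

y(4) = -118461/20000000 m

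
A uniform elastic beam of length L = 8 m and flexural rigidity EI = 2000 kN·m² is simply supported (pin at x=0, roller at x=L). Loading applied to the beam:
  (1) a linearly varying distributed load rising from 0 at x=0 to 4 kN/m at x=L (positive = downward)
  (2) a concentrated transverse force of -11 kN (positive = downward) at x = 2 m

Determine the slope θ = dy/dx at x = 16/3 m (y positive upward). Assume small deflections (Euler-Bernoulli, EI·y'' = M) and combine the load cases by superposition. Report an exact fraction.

Load 1 — triangular load w₀=4 kN/m (0→w₀ over full span):
  θ_1 = -w₀(7L⁴-30L²x²+15x⁴)/(360LEI) = -4·(7·8⁴-30·8²·(16/3)²+15·(16/3)⁴)/(360·8·2000) = 1456/151875 rad
Load 2 — point force P=-11 kN at a=2 m (b=L-a=6):
  θ_2 = -Pa(2L²-6Lx+3x²+a²)/(6LEI)  [x>a] = -(-11)·2·(2·8²-6·8·(16/3)+3·(16/3)²+2²)/(6·8·2000) = -319/36000 rad
Superposition: θ = Σ θ_i = 3527/4860000 rad ≈ 0.000726 rad

θ(16/3) = 3527/4860000 rad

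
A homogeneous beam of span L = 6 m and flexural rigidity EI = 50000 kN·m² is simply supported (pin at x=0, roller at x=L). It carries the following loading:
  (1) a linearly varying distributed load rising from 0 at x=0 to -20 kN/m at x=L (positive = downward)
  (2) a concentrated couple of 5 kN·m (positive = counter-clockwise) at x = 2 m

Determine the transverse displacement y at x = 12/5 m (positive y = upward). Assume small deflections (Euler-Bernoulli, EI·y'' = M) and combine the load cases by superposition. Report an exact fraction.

Load 1 — triangular load w₀=-20 kN/m (0→w₀ over full span):
  y_1 = -w₀x(7L⁴-10L²x²+3x⁴)/(360LEI) = -(-20)·(12/5)·(7·6⁴-10·6²·(12/5)²+3·(12/5)⁴)/(360·6·50000) = 30807/9765625 m
Load 2 — applied couple M₀=5 kN·m at a=2 m (b=L-a=4):
  y_2 = (M₀x³/(6L)-M₀(x-a)²/2+C₁x)/EI  [x>a] with C₁=M₀(3b²-L²)/(6L)=5/3 = (5·(12/5)³/(6·6)-5·((12/5)-2)²/2+(5/3)·(12/5))/50000 = 69/625000 m
Superposition: y = Σ y_i = 255081/78125000 m ≈ 0.003265 m

y(12/5) = 255081/78125000 m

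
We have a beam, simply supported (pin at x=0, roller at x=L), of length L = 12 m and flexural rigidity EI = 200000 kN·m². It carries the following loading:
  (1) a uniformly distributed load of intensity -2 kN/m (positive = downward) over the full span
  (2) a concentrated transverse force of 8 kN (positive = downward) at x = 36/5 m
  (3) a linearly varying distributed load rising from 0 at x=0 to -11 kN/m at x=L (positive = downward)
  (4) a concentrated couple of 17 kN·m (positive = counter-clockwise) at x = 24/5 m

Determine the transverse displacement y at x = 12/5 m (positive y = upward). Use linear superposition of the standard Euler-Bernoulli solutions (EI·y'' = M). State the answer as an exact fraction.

Load 1 — uniform load w=-2 kN/m over full span:
  y_1 = -wx(L³-2Lx²+x³)/(24EI) = -(-2)·(12/5)·(12³-2·12·(12/5)²+(12/5)³)/(24·200000) = 3132/1953125 m
Load 2 — point force P=8 kN at a=36/5 m (b=L-a=24/5):
  y_2 = -Pbx(L²-b²-x²)/(6LEI)  [x≤a] = -8·(24/5)·(12/5)·(12²-(24/5)²-(12/5)²)/(6·12·200000) = -288/390625 m
Load 3 — triangular load w₀=-11 kN/m (0→w₀ over full span):
  y_3 = -w₀x(7L⁴-10L²x²+3x⁴)/(360LEI) = -(-11)·(12/5)·(7·12⁴-10·12²·(12/5)²+3·(12/5)⁴)/(360·12·200000) = 204336/48828125 m
Load 4 — applied couple M₀=17 kN·m at a=24/5 m (b=L-a=36/5):
  y_4 = (M₀x³/(6L)+C₁x)/EI  [x≤a] with C₁=M₀(3b²-L²)/(6L)=68/25 = (17·(12/5)³/(6·12)+(68/25)·(12/5))/200000 = 153/3125000 m
Superposition: y = Σ y_i = 1992213/390625000 m ≈ 0.005100 m

y(12/5) = 1992213/390625000 m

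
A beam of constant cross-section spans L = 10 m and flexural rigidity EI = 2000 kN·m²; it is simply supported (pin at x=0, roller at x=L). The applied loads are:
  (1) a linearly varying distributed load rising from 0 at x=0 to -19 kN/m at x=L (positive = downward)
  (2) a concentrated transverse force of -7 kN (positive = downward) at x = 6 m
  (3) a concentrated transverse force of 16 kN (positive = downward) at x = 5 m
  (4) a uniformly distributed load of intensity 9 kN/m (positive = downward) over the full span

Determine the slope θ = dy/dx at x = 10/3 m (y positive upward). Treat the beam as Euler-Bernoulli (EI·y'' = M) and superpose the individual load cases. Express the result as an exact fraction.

Load 1 — triangular load w₀=-19 kN/m (0→w₀ over full span):
  θ_1 = -w₀(7L⁴-30L²x²+15x⁴)/(360LEI) = -(-19)·(7·10⁴-30·10²·(10/3)²+15·(10/3)⁴)/(360·10·2000) = 247/2430 rad
Load 2 — point force P=-7 kN at a=6 m (b=L-a=4):
  θ_2 = -Pb(L²-b²-3x²)/(6LEI)  [x≤a] = -(-7)·4·(10²-4²-3·(10/3)²)/(6·10·2000) = 133/11250 rad
Load 3 — point force P=16 kN at a=5 m (b=L-a=5):
  θ_3 = -Pb(L²-b²-3x²)/(6LEI)  [x≤a] = -16·5·(10²-5²-3·(10/3)²)/(6·10·2000) = -1/36 rad
Load 4 — uniform load w=9 kN/m over full span:
  θ_4 = -w(L³-6Lx²+4x³)/(24EI) = -9·(10³-6·10·(10/3)²+4·(10/3)³)/(24·2000) = -13/144 rad
Superposition: θ = Σ θ_i = -11147/2430000 rad ≈ -0.004587 rad

θ(10/3) = -11147/2430000 rad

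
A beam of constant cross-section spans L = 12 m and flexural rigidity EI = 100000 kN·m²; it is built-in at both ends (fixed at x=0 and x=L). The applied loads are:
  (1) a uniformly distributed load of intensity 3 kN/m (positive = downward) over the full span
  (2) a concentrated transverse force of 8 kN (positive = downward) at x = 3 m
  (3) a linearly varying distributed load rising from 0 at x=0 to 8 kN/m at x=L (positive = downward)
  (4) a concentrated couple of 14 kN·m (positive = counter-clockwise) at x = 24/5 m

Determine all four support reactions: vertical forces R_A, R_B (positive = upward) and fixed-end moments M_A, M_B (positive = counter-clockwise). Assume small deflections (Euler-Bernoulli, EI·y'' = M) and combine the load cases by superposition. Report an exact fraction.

R_A = 4083/100 kN, M_A = 4479/50 kN·m, R_B = 5117/100 kN, M_B = -4681/50 kN·m

Load 1 — uniform load w=3 kN/m over full span:
  R_A = wL/2 = 3·12/2 = 18 kN
  M_A = wL²/12 = 3·12²/12 = 36 kN·m
  R_B = wL/2 = 3·12/2 = 18 kN
  M_B = -wL²/12 = -3·12²/12 = -36 kN·m
Load 2 — point force P=8 kN at a=3 m (b=L-a=9):
  R_A = Pb²(3a+b)/L³ = 8·9²·(3·3+9)/12³ = 27/4 kN
  M_A = Pab²/L² = 8·3·9²/12² = 27/2 kN·m
  R_B = Pa²(a+3b)/L³ = 8·3²·(3+3·9)/12³ = 5/4 kN
  M_B = -Pa²b/L² = -8·3²·9/12² = -9/2 kN·m
Load 3 — triangular load w₀=8 kN/m (0→w₀ over full span):
  R_A = 3w₀L/20 = 3·8·12/20 = 72/5 kN
  M_A = w₀L²/30 = 8·12²/30 = 192/5 kN·m
  R_B = 7w₀L/20 = 7·8·12/20 = 168/5 kN
  M_B = -w₀L²/20 = -8·12²/20 = -288/5 kN·m
Load 4 — applied couple M₀=14 kN·m at a=24/5 m (b=L-a=36/5):
  R_A = 6M₀ab/L³ = 6·14·(24/5)·(36/5)/12³ = 42/25 kN
  M_A = M₀b(2a-b)/L² = 14·(36/5)·(2·(24/5)-(36/5))/12² = 42/25 kN·m
  R_B = -6M₀ab/L³ = -6·14·(24/5)·(36/5)/12³ = -42/25 kN
  M_B = M₀a(2b-a)/L² = 14·(24/5)·(2·(36/5)-(24/5))/12² = 112/25 kN·m
Superposition: R_A = 4083/100 kN, M_A = 4479/50 kN·m, R_B = 5117/100 kN, M_B = -4681/50 kN·m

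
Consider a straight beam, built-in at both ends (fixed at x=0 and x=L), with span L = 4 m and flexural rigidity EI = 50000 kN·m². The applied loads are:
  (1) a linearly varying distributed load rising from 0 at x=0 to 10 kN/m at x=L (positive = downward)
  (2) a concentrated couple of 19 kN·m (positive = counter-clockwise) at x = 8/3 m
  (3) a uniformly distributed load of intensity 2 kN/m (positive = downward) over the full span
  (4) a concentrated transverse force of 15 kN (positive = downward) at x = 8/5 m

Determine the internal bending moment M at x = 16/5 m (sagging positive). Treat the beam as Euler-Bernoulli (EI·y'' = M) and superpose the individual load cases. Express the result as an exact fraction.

M(16/5) = -812/125 kN·m

Load 1 — triangular load w₀=10 kN/m (0→w₀ over full span):
  M_1 = 3w₀Lx/20 - w₀L²/30 - w₀x³/(6L) = 3·10·4·(16/5)/20 - 10·4²/30 - 10·(16/5)³/(6·4) = 16/75 kN·m
Load 2 — applied couple M₀=19 kN·m at a=8/3 m (b=L-a=4/3):
  M_2 = R_Ax - M_A - M₀  [x>a] with R_A=19/3, M_A=19/3 = (19/3)·(16/5) - (19/3) - 19 = -76/15 kN·m
Load 3 — uniform load w=2 kN/m over full span:
  M_3 = wLx/2 - wL²/12 - wx²/2 = 2·4·(16/5)/2 - 2·4²/12 - 2·(16/5)²/2 = -8/75 kN·m
Load 4 — point force P=15 kN at a=8/5 m (b=L-a=12/5):
  M_4 = Pa²(a+3b)(L-x)/L³ - Pa²b/L²  [x>a] = 15·(8/5)²·((8/5)+3·(12/5))·(4-(16/5))/4³ - 15·(8/5)²·(12/5)/4² = -192/125 kN·m
Superposition: M = Σ M_i = -812/125 kN·m ≈ -6.496000 kN·m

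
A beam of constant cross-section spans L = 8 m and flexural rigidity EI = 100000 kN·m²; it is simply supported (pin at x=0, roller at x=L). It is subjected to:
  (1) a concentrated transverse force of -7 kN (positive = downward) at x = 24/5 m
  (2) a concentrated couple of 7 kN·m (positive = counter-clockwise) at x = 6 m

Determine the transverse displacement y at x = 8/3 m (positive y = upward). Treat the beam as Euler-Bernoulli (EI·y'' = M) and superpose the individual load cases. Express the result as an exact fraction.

Load 1 — point force P=-7 kN at a=24/5 m (b=L-a=16/5):
  y_1 = -Pbx(L²-b²-x²)/(6LEI)  [x≤a] = -(-7)·(16/5)·(8/3)·(8²-(16/5)²-(8/3)²)/(6·8·100000) = 18368/31640625 m
Load 2 — applied couple M₀=7 kN·m at a=6 m (b=L-a=2):
  y_2 = (M₀x³/(6L)+C₁x)/EI  [x≤a] with C₁=M₀(3b²-L²)/(6L)=-91/12 = (7·(8/3)³/(6·8)+(-91/12)·(8/3))/100000 = -707/4050000 m
Superposition: y = Σ y_i = 205513/506250000 m ≈ 0.000406 m

y(8/3) = 205513/506250000 m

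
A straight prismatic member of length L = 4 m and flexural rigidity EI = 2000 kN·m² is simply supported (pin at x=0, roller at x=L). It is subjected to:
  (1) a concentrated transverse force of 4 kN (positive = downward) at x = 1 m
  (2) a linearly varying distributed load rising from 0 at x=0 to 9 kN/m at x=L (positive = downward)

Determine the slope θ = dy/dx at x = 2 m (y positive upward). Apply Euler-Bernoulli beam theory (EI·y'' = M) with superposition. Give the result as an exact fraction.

θ(2) = -1/10000 rad

Load 1 — point force P=4 kN at a=1 m (b=L-a=3):
  θ_1 = -Pa(2L²-6Lx+3x²+a²)/(6LEI)  [x>a] = -4·1·(2·4²-6·4·2+3·2²+1²)/(6·4·2000) = 1/4000 rad
Load 2 — triangular load w₀=9 kN/m (0→w₀ over full span):
  θ_2 = -w₀(7L⁴-30L²x²+15x⁴)/(360LEI) = -9·(7·4⁴-30·4²·2²+15·2⁴)/(360·4·2000) = -7/20000 rad
Superposition: θ = Σ θ_i = -1/10000 rad ≈ -0.000100 rad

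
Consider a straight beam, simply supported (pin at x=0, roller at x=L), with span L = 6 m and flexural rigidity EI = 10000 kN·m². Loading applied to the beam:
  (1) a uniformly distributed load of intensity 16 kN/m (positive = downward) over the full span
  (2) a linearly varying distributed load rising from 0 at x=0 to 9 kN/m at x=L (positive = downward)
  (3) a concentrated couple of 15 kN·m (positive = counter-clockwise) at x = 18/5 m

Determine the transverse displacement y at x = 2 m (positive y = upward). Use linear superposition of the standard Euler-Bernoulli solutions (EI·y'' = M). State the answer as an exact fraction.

y(2) = -583/18750 m

Load 1 — uniform load w=16 kN/m over full span:
  y_1 = -wx(L³-2Lx²+x³)/(24EI) = -16·2·(6³-2·6·2²+2³)/(24·10000) = -44/1875 m
Load 2 — triangular load w₀=9 kN/m (0→w₀ over full span):
  y_2 = -w₀x(7L⁴-10L²x²+3x⁴)/(360LEI) = -9·2·(7·6⁴-10·6²·2²+3·2⁴)/(360·6·10000) = -4/625 m
Load 3 — applied couple M₀=15 kN·m at a=18/5 m (b=L-a=12/5):
  y_3 = (M₀x³/(6L)+C₁x)/EI  [x≤a] with C₁=M₀(3b²-L²)/(6L)=-39/5 = (15·2³/(6·6)+(-39/5)·2)/10000 = -23/18750 m
Superposition: y = Σ y_i = -583/18750 m ≈ -0.031093 m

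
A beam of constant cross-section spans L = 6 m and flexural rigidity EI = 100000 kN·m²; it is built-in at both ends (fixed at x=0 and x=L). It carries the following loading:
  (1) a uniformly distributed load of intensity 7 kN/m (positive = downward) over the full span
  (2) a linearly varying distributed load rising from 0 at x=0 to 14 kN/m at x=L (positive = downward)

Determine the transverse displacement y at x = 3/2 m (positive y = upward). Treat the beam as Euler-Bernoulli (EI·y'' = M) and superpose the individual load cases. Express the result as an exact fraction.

Load 1 — uniform load w=7 kN/m over full span:
  y_1 = -wx²(L-x)²/(24EI) = -7·(3/2)²·(6-(3/2))²/(24·100000) = -1701/12800000 m
Load 2 — triangular load w₀=14 kN/m (0→w₀ over full span):
  y_2 = -w₀x²(L-x)²(x+2L)/(120LEI) = -14·(3/2)²·(6-(3/2))²·((3/2)+2·6)/(120·6·100000) = -15309/128000000 m
Superposition: y = Σ y_i = -32319/128000000 m ≈ -0.000252 m

y(3/2) = -32319/128000000 m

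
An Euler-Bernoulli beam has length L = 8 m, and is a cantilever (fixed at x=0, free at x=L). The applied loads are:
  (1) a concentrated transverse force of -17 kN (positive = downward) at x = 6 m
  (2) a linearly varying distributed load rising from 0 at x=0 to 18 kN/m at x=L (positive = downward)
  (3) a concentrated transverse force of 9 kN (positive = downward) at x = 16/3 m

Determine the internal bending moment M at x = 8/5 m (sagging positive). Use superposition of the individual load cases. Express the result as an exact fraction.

M(8/5) = -28642/125 kN·m

Load 1 — point force P=-17 kN at a=6 m (b=L-a=2):
  M_1 = -P(a-x)  [x≤a] = -(-17)·(6-(8/5)) = 374/5 kN·m
Load 2 — triangular load w₀=18 kN/m (0→w₀ over full span):
  M_2 = w₀Lx/2 - w₀L²/3 - w₀x³/(6L) = 18·8·(8/5)/2 - 18·8²/3 - 18·(8/5)³/(6·8) = -33792/125 kN·m
Load 3 — point force P=9 kN at a=16/3 m (b=L-a=8/3):
  M_3 = -P(a-x)  [x≤a] = -9·((16/3)-(8/5)) = -168/5 kN·m
Superposition: M = Σ M_i = -28642/125 kN·m ≈ -229.136000 kN·m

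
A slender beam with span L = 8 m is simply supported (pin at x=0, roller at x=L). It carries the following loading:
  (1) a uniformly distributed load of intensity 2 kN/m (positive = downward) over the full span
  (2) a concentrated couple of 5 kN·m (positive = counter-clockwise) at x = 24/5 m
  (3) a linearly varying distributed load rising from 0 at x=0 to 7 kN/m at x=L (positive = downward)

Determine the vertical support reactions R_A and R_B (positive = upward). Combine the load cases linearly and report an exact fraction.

R_A = 431/24 kN, R_B = 625/24 kN

Load 1 — uniform load w=2 kN/m over full span:
  R_A = wL/2 = 2·8/2 = 8 kN
  R_B = wL/2 = 2·8/2 = 8 kN
Load 2 — applied couple M₀=5 kN·m at a=24/5 m (b=L-a=16/5):
  R_A = M₀/L = 5/8 kN
  R_B = -M₀/L = -5/8 kN
Load 3 — triangular load w₀=7 kN/m (0→w₀ over full span):
  R_A = w₀L/6 = 7·8/6 = 28/3 kN
  R_B = w₀L/3 = 7·8/3 = 56/3 kN
Superposition: R_A = 431/24 kN, R_B = 625/24 kN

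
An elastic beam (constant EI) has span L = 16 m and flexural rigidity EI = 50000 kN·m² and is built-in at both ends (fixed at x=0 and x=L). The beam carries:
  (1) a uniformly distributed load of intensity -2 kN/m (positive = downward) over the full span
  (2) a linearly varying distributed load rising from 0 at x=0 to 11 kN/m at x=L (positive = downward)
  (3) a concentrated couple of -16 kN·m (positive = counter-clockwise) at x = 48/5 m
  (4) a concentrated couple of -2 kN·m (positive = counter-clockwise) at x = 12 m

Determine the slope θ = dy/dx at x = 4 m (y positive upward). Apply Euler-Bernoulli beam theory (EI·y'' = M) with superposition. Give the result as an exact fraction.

Load 1 — uniform load w=-2 kN/m over full span:
  θ_1 = -wx(L-x)(L-2x)/(12EI) = -(-2)·4·(16-4)·(16-2·4)/(12·50000) = 4/3125 rad
Load 2 — triangular load w₀=11 kN/m (0→w₀ over full span):
  θ_2 = -w₀(2x(L-x)(L-2x)(x+2L)+x²(L-x)²)/(120LEI) = -11·(2·4·(16-4)·(16-2·4)·(4+2·16)+4²·(16-4)²)/(120·16·50000) = -429/125000 rad
Load 3 — applied couple M₀=-16 kN·m at a=48/5 m (b=L-a=32/5):
  θ_3 = (R_Ax²/2 - M_Ax)/EI  [x≤a] with R_A=-36/25, M_A=-128/25 = ((-36/25)·4²/2 - (-128/25)·4)/50000 = 14/78125 rad
Load 4 — applied couple M₀=-2 kN·m at a=12 m (b=L-a=4):
  θ_4 = (R_Ax²/2 - M_Ax)/EI  [x≤a] with R_A=-9/64, M_A=-5/8 = ((-9/64)·4²/2 - (-5/8)·4)/50000 = 11/400000 rad
Superposition: θ = Σ θ_i = -19453/10000000 rad ≈ -0.001945 rad

θ(4) = -19453/10000000 rad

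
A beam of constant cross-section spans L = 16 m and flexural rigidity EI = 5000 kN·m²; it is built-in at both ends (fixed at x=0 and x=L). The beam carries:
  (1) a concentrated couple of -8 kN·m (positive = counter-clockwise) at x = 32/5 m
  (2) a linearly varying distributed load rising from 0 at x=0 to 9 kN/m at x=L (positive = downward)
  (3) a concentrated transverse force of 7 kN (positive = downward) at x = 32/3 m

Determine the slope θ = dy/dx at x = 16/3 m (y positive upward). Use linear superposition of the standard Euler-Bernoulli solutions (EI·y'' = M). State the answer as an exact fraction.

θ(16/3) = -110048/3796875 rad

Load 1 — applied couple M₀=-8 kN·m at a=32/5 m (b=L-a=48/5):
  θ_1 = (R_Ax²/2 - M_Ax)/EI  [x≤a] with R_A=-18/25, M_A=-24/25 = ((-18/25)·(16/3)²/2 - (-24/25)·(16/3))/5000 = -16/15625 rad
Load 2 — triangular load w₀=9 kN/m (0→w₀ over full span):
  θ_2 = -w₀(2x(L-x)(L-2x)(x+2L)+x²(L-x)²)/(120LEI) = -9·(2·(16/3)·(16-(16/3))·(16-2·(16/3))·((16/3)+2·16)+(16/3)²·(16-(16/3))²)/(120·16·5000) = -2048/84375 rad
Load 3 — point force P=7 kN at a=32/3 m (b=L-a=16/3):
  θ_3 = -Pb²x(2aL-(3a+b)x)/(2L³EI)  [x≤a] = -7·(16/3)²·(16/3)·(2·(32/3)·16-(3·(32/3)+(16/3))·(16/3))/(2·16³·5000) = -112/30375 rad
Superposition: θ = Σ θ_i = -110048/3796875 rad ≈ -0.028984 rad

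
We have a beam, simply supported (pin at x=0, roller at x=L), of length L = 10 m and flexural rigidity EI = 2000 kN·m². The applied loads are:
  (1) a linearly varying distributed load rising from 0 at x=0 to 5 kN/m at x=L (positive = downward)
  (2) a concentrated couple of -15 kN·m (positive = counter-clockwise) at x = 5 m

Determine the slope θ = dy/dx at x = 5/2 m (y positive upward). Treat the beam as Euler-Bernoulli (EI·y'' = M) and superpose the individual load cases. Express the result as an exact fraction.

Load 1 — triangular load w₀=5 kN/m (0→w₀ over full span):
  θ_1 = -w₀(7L⁴-30L²x²+15x⁴)/(360LEI) = -5·(7·10⁴-30·10²·(5/2)²+15·(5/2)⁴)/(360·10·2000) = -1327/36864 rad
Load 2 — applied couple M₀=-15 kN·m at a=5 m (b=L-a=5):
  θ_2 = (M₀x²/(2L)+C₁)/EI  [x≤a] with C₁=M₀(3b²-L²)/(6L)=25/4 = ((-15)·(5/2)²/(2·10)+(25/4))/2000 = 1/1280 rad
Superposition: θ = Σ θ_i = -6491/184320 rad ≈ -0.035216 rad

θ(5/2) = -6491/184320 rad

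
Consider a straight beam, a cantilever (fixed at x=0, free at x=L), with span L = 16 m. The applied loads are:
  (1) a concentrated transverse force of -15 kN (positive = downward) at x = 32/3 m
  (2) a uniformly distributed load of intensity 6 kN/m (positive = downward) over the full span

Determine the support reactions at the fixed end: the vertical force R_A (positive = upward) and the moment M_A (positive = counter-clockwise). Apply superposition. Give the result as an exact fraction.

R_A = 81 kN, M_A = 608 kN·m

Load 1 — point force P=-15 kN at a=32/3 m (b=L-a=16/3):
  R_A = P = (-15) = -15 kN
  M_A = Pa = (-15)·(32/3) = -160 kN·m
Load 2 — uniform load w=6 kN/m over full span:
  R_A = wL = 6·16 = 96 kN
  M_A = wL²/2 = 6·16²/2 = 768 kN·m
Superposition: R_A = 81 kN, M_A = 608 kN·m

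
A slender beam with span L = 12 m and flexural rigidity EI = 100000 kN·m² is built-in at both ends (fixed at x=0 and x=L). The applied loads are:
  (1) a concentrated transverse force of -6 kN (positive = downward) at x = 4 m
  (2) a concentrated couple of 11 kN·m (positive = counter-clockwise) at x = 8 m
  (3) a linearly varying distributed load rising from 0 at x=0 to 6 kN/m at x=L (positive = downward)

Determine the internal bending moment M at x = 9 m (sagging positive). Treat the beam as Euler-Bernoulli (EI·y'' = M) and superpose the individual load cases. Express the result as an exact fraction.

Load 1 — point force P=-6 kN at a=4 m (b=L-a=8):
  M_1 = Pa²(a+3b)(L-x)/L³ - Pa²b/L²  [x>a] = (-6)·4²·(4+3·8)·(12-9)/12³ - (-6)·4²·8/12² = 2/3 kN·m
Load 2 — applied couple M₀=11 kN·m at a=8 m (b=L-a=4):
  M_2 = R_Ax - M_A - M₀  [x>a] with R_A=11/9, M_A=11/3 = (11/9)·9 - (11/3) - 11 = -11/3 kN·m
Load 3 — triangular load w₀=6 kN/m (0→w₀ over full span):
  M_3 = 3w₀Lx/20 - w₀L²/30 - w₀x³/(6L) = 3·6·12·9/20 - 6·12²/30 - 6·9³/(6·12) = 153/20 kN·m
Superposition: M = Σ M_i = 93/20 kN·m ≈ 4.650000 kN·m

M(9) = 93/20 kN·m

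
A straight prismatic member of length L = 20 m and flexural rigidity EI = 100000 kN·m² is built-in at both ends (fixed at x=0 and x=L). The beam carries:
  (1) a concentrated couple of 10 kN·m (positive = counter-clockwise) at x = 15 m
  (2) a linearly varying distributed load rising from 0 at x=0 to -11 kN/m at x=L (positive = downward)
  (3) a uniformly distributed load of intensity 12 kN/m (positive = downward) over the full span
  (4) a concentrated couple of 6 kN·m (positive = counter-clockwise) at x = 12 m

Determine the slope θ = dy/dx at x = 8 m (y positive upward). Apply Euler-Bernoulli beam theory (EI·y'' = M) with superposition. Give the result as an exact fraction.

Load 1 — applied couple M₀=10 kN·m at a=15 m (b=L-a=5):
  θ_1 = (R_Ax²/2 - M_Ax)/EI  [x≤a] with R_A=9/16, M_A=25/8 = ((9/16)·8²/2 - (25/8)·8)/100000 = -7/100000 rad
Load 2 — triangular load w₀=-11 kN/m (0→w₀ over full span):
  θ_2 = -w₀(2x(L-x)(L-2x)(x+2L)+x²(L-x)²)/(120LEI) = -(-11)·(2·8·(20-8)·(20-2·8)·(8+2·20)+8²·(20-8)²)/(120·20·100000) = 33/15625 rad
Load 3 — uniform load w=12 kN/m over full span:
  θ_3 = -wx(L-x)(L-2x)/(12EI) = -12·8·(20-8)·(20-2·8)/(12·100000) = -12/3125 rad
Load 4 — applied couple M₀=6 kN·m at a=12 m (b=L-a=8):
  θ_4 = (R_Ax²/2 - M_Ax)/EI  [x≤a] with R_A=54/125, M_A=48/25 = ((54/125)·8²/2 - (48/25)·8)/100000 = -6/390625 rad
Superposition: θ = Σ θ_i = -22667/12500000 rad ≈ -0.001813 rad

θ(8) = -22667/12500000 rad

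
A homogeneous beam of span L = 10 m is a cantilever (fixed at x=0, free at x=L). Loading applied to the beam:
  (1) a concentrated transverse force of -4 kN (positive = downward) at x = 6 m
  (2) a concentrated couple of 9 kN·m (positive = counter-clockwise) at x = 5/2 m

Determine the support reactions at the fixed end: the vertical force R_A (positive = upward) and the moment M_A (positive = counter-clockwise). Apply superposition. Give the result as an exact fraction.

R_A = -4 kN, M_A = -33 kN·m

Load 1 — point force P=-4 kN at a=6 m (b=L-a=4):
  R_A = P = (-4) = -4 kN
  M_A = Pa = (-4)·6 = -24 kN·m
Load 2 — applied couple M₀=9 kN·m at a=5/2 m (b=L-a=15/2):
  R_A = 0 kN
  M_A = -M₀ = -9 kN·m
Superposition: R_A = -4 kN, M_A = -33 kN·m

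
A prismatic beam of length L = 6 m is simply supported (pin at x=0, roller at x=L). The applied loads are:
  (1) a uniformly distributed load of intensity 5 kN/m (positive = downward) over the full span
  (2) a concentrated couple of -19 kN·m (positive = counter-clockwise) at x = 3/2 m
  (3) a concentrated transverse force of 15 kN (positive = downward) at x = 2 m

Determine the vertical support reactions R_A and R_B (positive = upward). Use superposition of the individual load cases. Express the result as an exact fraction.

Load 1 — uniform load w=5 kN/m over full span:
  R_A = wL/2 = 5·6/2 = 15 kN
  R_B = wL/2 = 5·6/2 = 15 kN
Load 2 — applied couple M₀=-19 kN·m at a=3/2 m (b=L-a=9/2):
  R_A = M₀/L = (-19)/6 = -19/6 kN
  R_B = -M₀/L = -(-19)/6 = 19/6 kN
Load 3 — point force P=15 kN at a=2 m (b=L-a=4):
  R_A = Pb/L = 15·4/6 = 10 kN
  R_B = Pa/L = 15·2/6 = 5 kN
Superposition: R_A = 131/6 kN, R_B = 139/6 kN

R_A = 131/6 kN, R_B = 139/6 kN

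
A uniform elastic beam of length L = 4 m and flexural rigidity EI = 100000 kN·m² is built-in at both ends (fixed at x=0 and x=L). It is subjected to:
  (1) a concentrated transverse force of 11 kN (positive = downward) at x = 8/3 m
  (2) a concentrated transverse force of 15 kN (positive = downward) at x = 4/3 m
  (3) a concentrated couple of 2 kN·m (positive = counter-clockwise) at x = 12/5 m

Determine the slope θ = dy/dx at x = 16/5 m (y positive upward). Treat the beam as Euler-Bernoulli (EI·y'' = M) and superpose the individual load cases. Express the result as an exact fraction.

Load 1 — point force P=11 kN at a=8/3 m (b=L-a=4/3):
  θ_1 = Pa²(L-x)(2bL-(3b+a)(L-x))/(2L³EI)  [x>a] = 11·(8/3)²·(4-(16/5))·(2·(4/3)·4-(3·(4/3)+(8/3))·(4-(16/5)))/(2·4³·100000) = 11/421875 rad
Load 2 — point force P=15 kN at a=4/3 m (b=L-a=8/3):
  θ_2 = Pa²(L-x)(2bL-(3b+a)(L-x))/(2L³EI)  [x>a] = 15·(4/3)²·(4-(16/5))·(2·(8/3)·4-(3·(8/3)+(4/3))·(4-(16/5)))/(2·4³·100000) = 13/562500 rad
Load 3 — applied couple M₀=2 kN·m at a=12/5 m (b=L-a=8/5):
  θ_3 = (R_Ax²/2 - M_Ax - M₀(x-a))/EI  [x>a] with R_A=18/25, M_A=16/25 = ((18/25)·(16/5)²/2 - (16/25)·(16/5) - 2·((16/5)-(12/5)))/100000 = 3/7812500 rad
Superposition: θ = Σ θ_i = 2614/52734375 rad ≈ 0.000050 rad

θ(16/5) = 2614/52734375 rad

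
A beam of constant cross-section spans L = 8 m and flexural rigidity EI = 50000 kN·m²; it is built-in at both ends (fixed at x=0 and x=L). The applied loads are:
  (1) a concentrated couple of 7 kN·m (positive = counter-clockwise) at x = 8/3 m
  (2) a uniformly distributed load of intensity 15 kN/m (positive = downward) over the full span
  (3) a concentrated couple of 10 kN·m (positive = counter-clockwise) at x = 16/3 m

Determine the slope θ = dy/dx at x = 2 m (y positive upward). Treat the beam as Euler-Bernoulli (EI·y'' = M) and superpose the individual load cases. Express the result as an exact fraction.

θ(2) = -61/50000 rad

Load 1 — applied couple M₀=7 kN·m at a=8/3 m (b=L-a=16/3):
  θ_1 = (R_Ax²/2 - M_Ax)/EI  [x≤a] with R_A=7/6, M_A=0 = ((7/6)·2²/2 - 0·2)/50000 = 7/150000 rad
Load 2 — uniform load w=15 kN/m over full span:
  θ_2 = -wx(L-x)(L-2x)/(12EI) = -15·2·(8-2)·(8-2·2)/(12·50000) = -3/2500 rad
Load 3 — applied couple M₀=10 kN·m at a=16/3 m (b=L-a=8/3):
  θ_3 = (R_Ax²/2 - M_Ax)/EI  [x≤a] with R_A=5/3, M_A=10/3 = ((5/3)·2²/2 - (10/3)·2)/50000 = -1/15000 rad
Superposition: θ = Σ θ_i = -61/50000 rad ≈ -0.001220 rad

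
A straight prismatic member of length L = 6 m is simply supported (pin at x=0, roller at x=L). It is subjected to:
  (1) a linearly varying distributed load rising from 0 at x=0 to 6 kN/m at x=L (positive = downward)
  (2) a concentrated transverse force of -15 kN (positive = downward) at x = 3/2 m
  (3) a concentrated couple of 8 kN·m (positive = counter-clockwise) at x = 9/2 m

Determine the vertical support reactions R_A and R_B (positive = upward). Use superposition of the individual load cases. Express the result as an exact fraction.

R_A = -47/12 kN, R_B = 83/12 kN

Load 1 — triangular load w₀=6 kN/m (0→w₀ over full span):
  R_A = w₀L/6 = 6·6/6 = 6 kN
  R_B = w₀L/3 = 6·6/3 = 12 kN
Load 2 — point force P=-15 kN at a=3/2 m (b=L-a=9/2):
  R_A = Pb/L = (-15)·(9/2)/6 = -45/4 kN
  R_B = Pa/L = (-15)·(3/2)/6 = -15/4 kN
Load 3 — applied couple M₀=8 kN·m at a=9/2 m (b=L-a=3/2):
  R_A = M₀/L = 8/6 = 4/3 kN
  R_B = -M₀/L = -8/6 = -4/3 kN
Superposition: R_A = -47/12 kN, R_B = 83/12 kN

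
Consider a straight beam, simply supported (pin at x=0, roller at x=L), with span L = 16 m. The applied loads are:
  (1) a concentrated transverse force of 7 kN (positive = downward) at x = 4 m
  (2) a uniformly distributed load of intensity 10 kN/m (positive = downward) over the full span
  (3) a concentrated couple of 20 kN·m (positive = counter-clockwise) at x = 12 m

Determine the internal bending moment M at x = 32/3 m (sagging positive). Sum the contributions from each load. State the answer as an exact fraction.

Load 1 — point force P=7 kN at a=4 m (b=L-a=12):
  M_1 = Pa(L-x)/L  [x>a] = 7·4·(16-(32/3))/16 = 28/3 kN·m
Load 2 — uniform load w=10 kN/m over full span:
  M_2 = wx(L-x)/2 = 10·(32/3)·(16-(32/3))/2 = 2560/9 kN·m
Load 3 — applied couple M₀=20 kN·m at a=12 m (b=L-a=4):
  M_3 = M₀x/L  [x≤a] = 20·(32/3)/16 = 40/3 kN·m
Superposition: M = Σ M_i = 2764/9 kN·m ≈ 307.111111 kN·m

M(32/3) = 2764/9 kN·m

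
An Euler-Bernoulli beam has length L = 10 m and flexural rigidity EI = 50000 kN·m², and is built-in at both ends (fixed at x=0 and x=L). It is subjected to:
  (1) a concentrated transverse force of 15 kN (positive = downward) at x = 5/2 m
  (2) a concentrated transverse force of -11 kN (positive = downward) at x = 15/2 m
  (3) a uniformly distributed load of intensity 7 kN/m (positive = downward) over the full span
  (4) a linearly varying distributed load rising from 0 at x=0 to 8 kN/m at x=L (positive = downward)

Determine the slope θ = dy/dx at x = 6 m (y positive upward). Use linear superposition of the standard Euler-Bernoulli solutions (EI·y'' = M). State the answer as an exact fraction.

Load 1 — point force P=15 kN at a=5/2 m (b=L-a=15/2):
  θ_1 = Pa²(L-x)(2bL-(3b+a)(L-x))/(2L³EI)  [x>a] = 15·(5/2)²·(10-6)·(2·(15/2)·10-(3·(15/2)+(5/2))·(10-6))/(2·10³·50000) = 3/16000 rad
Load 2 — point force P=-11 kN at a=15/2 m (b=L-a=5/2):
  θ_2 = -Pb²x(2aL-(3a+b)x)/(2L³EI)  [x≤a] = -(-11)·(5/2)²·6·(2·(15/2)·10-(3·(15/2)+(5/2))·6)/(2·10³·50000) = 0 rad
Load 3 — uniform load w=7 kN/m over full span:
  θ_3 = -wx(L-x)(L-2x)/(12EI) = -7·6·(10-6)·(10-2·6)/(12·50000) = 7/12500 rad
Load 4 — triangular load w₀=8 kN/m (0→w₀ over full span):
  θ_4 = -w₀(2x(L-x)(L-2x)(x+2L)+x²(L-x)²)/(120LEI) = -8·(2·6·(10-6)·(10-2·6)·(6+2·10)+6²·(10-6)²)/(120·10·50000) = 4/15625 rad
Superposition: θ = Σ θ_i = 2007/2000000 rad ≈ 0.001004 rad

θ(6) = 2007/2000000 rad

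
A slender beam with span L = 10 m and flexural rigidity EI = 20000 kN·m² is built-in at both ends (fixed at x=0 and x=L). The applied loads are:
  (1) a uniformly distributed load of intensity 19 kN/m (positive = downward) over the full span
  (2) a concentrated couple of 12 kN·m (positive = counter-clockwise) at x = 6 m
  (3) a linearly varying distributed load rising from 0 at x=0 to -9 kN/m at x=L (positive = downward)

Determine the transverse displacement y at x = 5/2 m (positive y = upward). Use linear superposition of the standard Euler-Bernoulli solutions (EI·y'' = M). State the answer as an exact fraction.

Load 1 — uniform load w=19 kN/m over full span:
  y_1 = -wx²(L-x)²/(24EI) = -19·(5/2)²·(10-(5/2))²/(24·20000) = -57/4096 m
Load 2 — applied couple M₀=12 kN·m at a=6 m (b=L-a=4):
  y_2 = (R_Ax³/6 - M_Ax²/2)/EI  [x≤a] with R_A=216/125, M_A=96/25 = ((216/125)·(5/2)³/6 - (96/25)·(5/2)²/2)/20000 = -3/8000 m
Load 3 — triangular load w₀=-9 kN/m (0→w₀ over full span):
  y_3 = -w₀x²(L-x)²(x+2L)/(120LEI) = -(-9)·(5/2)²·(10-(5/2))²·((5/2)+2·10)/(120·10·20000) = 243/81920 m
Superposition: y = Σ y_i = -23193/2048000 m ≈ -0.011325 m

y(5/2) = -23193/2048000 m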